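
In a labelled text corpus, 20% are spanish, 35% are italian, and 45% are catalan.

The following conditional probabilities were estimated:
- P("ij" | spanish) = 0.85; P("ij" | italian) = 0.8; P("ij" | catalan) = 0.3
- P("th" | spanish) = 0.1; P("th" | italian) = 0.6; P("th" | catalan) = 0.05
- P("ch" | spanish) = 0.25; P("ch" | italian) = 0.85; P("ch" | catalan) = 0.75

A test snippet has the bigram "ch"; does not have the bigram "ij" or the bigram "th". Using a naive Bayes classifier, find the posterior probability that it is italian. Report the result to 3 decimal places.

spanish: 0.2 × (1−0.85) × (1−0.1) × 0.25 = 0.00675
italian: 0.35 × (1−0.8) × (1−0.6) × 0.85 = 0.0238
catalan: 0.45 × (1−0.3) × (1−0.05) × 0.75 = 0.2244375
P(italian | x) = 0.0238 / 0.2549875 ≈ 0.093

0.093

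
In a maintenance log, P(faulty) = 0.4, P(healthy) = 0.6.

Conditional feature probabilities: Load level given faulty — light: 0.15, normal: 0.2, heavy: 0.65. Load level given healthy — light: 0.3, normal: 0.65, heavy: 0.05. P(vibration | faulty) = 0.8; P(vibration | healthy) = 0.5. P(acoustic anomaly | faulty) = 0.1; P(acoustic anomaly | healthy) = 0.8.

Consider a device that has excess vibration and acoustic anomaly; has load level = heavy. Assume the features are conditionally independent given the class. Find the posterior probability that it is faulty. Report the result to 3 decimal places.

0.634

faulty: 0.4 × 0.65 × 0.8 × 0.1 = 0.0208
healthy: 0.6 × 0.05 × 0.5 × 0.8 = 0.012
P(faulty | x) = 0.0208 / 0.0328 ≈ 0.634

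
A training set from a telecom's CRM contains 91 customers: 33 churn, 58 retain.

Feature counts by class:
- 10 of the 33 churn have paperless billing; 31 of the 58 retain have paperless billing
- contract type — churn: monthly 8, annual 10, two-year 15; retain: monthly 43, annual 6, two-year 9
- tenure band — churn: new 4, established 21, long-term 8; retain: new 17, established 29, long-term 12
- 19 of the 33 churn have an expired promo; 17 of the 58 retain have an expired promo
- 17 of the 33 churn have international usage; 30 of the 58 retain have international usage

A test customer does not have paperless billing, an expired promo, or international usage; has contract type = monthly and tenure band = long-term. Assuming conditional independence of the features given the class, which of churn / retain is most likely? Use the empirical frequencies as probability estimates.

churn: (33/91) × (23/33) × (8/33) × (8/33) × (14/33) × (16/33) ≈ 0.00305533
retain: (58/91) × (27/58) × (43/58) × (12/58) × (41/58) × (28/58) ≈ 0.0155311
Highest score → retain.

retain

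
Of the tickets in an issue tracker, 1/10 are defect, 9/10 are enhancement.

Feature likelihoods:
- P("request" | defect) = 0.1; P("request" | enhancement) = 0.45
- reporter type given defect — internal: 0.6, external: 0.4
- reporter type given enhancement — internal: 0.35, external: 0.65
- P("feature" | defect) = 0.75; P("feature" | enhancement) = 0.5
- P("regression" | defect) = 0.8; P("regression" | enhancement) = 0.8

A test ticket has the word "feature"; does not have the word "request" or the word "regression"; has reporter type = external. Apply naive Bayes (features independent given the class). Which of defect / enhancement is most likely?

enhancement

defect: 0.1 × (1−0.1) × 0.4 × 0.75 × (1−0.8) = 0.0054
enhancement: 0.9 × (1−0.45) × 0.65 × 0.5 × (1−0.8) = 0.032175
Highest score → enhancement.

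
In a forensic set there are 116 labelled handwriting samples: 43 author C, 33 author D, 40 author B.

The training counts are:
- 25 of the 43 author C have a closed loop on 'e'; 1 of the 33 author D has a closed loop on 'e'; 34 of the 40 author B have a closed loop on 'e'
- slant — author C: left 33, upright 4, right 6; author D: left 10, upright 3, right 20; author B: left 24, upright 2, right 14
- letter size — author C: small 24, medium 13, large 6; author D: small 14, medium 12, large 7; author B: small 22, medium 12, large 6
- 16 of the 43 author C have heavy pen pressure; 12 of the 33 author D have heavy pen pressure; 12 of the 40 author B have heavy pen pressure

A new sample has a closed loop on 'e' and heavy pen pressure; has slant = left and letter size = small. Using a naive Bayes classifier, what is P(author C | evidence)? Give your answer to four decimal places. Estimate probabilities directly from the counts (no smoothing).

0.5386

author C: (43/116) × (25/43) × (33/43) × (24/43) × (16/43) ≈ 0.0343496
author D: (33/116) × (1/33) × (10/33) × (14/33) × (12/33) ≈ 0.000403004
author B: (40/116) × (34/40) × (24/40) × (22/40) × (12/40) ≈ 0.0290172
P(author C | x) = 0.0343496 / 0.063769804 ≈ 0.5386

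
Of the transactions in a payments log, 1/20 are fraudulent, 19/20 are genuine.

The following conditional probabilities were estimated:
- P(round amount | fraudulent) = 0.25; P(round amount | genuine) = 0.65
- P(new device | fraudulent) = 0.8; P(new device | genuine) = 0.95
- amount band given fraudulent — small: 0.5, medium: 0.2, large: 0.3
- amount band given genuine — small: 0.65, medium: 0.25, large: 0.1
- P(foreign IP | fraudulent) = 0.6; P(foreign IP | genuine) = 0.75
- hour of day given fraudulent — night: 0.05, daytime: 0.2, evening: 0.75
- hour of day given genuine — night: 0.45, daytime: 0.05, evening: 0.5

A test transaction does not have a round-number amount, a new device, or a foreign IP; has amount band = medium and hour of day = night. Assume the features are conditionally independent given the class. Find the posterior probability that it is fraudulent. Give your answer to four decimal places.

0.0603

fraudulent: 0.05 × (1−0.25) × (1−0.8) × 0.2 × (1−0.6) × 0.05 = 0.00003
genuine: 0.95 × (1−0.65) × (1−0.95) × 0.25 × (1−0.75) × 0.45 = 0.000467578125
P(fraudulent | x) = 0.00003 / 0.000497578125 ≈ 0.0603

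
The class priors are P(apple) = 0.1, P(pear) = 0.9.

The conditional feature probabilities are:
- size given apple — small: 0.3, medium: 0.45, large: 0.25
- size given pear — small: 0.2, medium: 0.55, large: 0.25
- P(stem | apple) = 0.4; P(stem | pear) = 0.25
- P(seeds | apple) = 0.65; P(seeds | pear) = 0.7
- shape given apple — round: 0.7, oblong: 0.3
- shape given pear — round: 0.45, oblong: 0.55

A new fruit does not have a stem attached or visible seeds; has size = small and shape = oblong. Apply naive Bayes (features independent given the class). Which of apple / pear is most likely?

pear

apple: 0.1 × 0.3 × (1−0.4) × (1−0.65) × 0.3 = 0.00189
pear: 0.9 × 0.2 × (1−0.25) × (1−0.7) × 0.55 = 0.022275
Highest score → pear.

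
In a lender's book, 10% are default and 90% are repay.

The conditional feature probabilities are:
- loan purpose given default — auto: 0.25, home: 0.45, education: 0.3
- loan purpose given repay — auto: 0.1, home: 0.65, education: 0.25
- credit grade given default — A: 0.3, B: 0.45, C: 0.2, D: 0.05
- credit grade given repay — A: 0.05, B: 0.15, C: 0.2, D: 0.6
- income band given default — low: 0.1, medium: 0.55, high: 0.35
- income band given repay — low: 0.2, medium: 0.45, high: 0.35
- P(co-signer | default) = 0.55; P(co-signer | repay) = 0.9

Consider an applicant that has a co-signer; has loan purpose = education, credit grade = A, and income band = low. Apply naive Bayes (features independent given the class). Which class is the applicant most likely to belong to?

default: 0.1 × 0.3 × 0.3 × 0.1 × 0.55 = 0.000495
repay: 0.9 × 0.25 × 0.05 × 0.2 × 0.9 = 0.002025
Highest score → repay.

repay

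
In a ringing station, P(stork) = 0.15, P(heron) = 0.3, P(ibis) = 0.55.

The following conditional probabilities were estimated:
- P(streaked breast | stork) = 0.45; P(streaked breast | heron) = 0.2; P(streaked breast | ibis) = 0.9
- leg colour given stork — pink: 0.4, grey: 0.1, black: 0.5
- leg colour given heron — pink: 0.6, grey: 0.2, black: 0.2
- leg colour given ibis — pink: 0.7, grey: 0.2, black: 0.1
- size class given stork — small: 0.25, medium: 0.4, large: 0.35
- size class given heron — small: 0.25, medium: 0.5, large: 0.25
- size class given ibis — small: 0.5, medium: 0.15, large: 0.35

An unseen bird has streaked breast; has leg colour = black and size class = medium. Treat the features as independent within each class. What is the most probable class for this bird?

stork

stork: 0.15 × 0.45 × 0.5 × 0.4 = 0.0135
heron: 0.3 × 0.2 × 0.2 × 0.5 = 0.006
ibis: 0.55 × 0.9 × 0.1 × 0.15 = 0.007425
Highest score → stork.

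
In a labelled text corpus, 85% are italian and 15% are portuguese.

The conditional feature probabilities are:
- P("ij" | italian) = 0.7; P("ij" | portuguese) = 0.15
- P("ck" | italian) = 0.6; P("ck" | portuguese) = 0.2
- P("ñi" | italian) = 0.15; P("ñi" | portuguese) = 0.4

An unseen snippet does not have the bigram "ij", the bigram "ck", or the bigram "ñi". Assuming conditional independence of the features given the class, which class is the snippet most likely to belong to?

italian: 0.85 × (1−0.7) × (1−0.6) × (1−0.15) = 0.0867
portuguese: 0.15 × (1−0.15) × (1−0.2) × (1−0.4) = 0.0612
Highest score → italian.

italian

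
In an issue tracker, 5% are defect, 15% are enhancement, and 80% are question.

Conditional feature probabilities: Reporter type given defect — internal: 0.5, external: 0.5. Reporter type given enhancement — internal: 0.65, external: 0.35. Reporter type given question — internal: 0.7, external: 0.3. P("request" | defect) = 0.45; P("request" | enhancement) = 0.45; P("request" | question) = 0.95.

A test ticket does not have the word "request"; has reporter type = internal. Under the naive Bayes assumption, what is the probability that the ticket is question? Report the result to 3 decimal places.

0.294

defect: 0.05 × 0.5 × (1−0.45) = 0.01375
enhancement: 0.15 × 0.65 × (1−0.45) = 0.053625
question: 0.8 × 0.7 × (1−0.95) = 0.028
P(question | x) = 0.028 / 0.095375 ≈ 0.294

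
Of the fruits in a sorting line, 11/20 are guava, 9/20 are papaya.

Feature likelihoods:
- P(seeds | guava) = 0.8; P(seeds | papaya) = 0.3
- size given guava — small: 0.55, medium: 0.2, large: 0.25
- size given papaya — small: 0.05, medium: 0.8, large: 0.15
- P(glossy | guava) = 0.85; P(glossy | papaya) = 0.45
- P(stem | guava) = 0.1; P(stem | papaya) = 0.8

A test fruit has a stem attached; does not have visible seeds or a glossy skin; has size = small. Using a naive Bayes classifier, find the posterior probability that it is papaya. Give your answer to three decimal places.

guava: 0.55 × (1−0.8) × 0.55 × (1−0.85) × 0.1 = 0.0009075
papaya: 0.45 × (1−0.3) × 0.05 × (1−0.45) × 0.8 = 0.00693
P(papaya | x) = 0.00693 / 0.0078375 ≈ 0.884

0.884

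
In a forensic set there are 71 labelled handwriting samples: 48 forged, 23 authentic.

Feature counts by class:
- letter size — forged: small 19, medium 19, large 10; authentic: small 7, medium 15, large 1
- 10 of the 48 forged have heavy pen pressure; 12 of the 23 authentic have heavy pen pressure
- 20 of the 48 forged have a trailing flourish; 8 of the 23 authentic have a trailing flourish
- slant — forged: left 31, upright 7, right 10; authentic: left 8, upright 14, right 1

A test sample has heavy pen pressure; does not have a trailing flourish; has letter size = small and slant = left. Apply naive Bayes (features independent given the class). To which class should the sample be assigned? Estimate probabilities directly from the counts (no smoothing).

forged: (48/71) × (19/48) × (10/48) × (28/48) × (31/48) ≈ 0.0210035
authentic: (23/71) × (7/23) × (12/23) × (15/23) × (8/23) ≈ 0.0116686
Highest score → forged.

forged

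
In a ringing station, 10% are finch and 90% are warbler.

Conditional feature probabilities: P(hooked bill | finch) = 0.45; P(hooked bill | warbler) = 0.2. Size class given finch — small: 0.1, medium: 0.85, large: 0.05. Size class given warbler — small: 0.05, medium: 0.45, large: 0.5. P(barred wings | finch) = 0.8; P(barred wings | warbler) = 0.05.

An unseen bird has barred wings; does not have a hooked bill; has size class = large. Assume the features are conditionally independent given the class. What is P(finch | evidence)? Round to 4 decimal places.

finch: 0.1 × (1−0.45) × 0.05 × 0.8 = 0.0022
warbler: 0.9 × (1−0.2) × 0.5 × 0.05 = 0.018
P(finch | x) = 0.0022 / 0.0202 ≈ 0.1089

0.1089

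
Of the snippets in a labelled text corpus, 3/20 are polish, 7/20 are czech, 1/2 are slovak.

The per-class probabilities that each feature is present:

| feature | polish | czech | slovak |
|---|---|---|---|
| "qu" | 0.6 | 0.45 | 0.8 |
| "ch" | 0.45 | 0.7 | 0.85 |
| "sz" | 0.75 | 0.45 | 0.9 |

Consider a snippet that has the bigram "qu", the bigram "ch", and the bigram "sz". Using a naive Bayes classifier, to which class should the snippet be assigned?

slovak

polish: 0.15 × 0.6 × 0.45 × 0.75 = 0.030375
czech: 0.35 × 0.45 × 0.7 × 0.45 = 0.0496125
slovak: 0.5 × 0.8 × 0.85 × 0.9 = 0.306
Highest score → slovak.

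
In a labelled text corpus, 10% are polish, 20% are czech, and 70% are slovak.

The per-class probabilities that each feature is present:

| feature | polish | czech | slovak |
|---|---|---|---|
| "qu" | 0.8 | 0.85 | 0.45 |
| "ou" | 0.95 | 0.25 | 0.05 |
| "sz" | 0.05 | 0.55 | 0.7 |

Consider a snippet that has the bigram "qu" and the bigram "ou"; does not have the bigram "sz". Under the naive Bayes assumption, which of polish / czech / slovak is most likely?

polish

polish: 0.1 × 0.8 × 0.95 × (1−0.05) = 0.0722
czech: 0.2 × 0.85 × 0.25 × (1−0.55) = 0.019125
slovak: 0.7 × 0.45 × 0.05 × (1−0.7) = 0.004725
Highest score → polish.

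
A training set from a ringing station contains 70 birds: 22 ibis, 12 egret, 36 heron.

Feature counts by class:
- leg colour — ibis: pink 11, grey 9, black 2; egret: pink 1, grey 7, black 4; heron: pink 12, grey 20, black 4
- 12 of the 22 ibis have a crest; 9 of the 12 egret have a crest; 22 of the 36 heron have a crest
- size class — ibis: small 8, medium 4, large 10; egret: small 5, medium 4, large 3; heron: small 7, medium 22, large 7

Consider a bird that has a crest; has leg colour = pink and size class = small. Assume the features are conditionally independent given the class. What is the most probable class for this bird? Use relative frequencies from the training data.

ibis: (22/70) × (11/22) × (12/22) × (8/22) ≈ 0.0311688
egret: (12/70) × (1/12) × (9/12) × (5/12) ≈ 0.00446429
heron: (36/70) × (12/36) × (22/36) × (7/36) ≈ 0.0203704
Highest score → ibis.

ibis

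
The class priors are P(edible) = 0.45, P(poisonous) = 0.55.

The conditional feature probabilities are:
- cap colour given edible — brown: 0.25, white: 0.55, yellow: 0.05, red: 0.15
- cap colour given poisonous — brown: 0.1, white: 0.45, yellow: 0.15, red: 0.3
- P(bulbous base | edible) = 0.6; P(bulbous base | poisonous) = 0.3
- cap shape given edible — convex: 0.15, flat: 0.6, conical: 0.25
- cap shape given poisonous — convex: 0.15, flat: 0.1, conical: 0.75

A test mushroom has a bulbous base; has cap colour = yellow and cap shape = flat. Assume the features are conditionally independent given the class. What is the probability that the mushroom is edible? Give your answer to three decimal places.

edible: 0.45 × 0.05 × 0.6 × 0.6 = 0.0081
poisonous: 0.55 × 0.15 × 0.3 × 0.1 = 0.002475
P(edible | x) = 0.0081 / 0.010575 ≈ 0.766

0.766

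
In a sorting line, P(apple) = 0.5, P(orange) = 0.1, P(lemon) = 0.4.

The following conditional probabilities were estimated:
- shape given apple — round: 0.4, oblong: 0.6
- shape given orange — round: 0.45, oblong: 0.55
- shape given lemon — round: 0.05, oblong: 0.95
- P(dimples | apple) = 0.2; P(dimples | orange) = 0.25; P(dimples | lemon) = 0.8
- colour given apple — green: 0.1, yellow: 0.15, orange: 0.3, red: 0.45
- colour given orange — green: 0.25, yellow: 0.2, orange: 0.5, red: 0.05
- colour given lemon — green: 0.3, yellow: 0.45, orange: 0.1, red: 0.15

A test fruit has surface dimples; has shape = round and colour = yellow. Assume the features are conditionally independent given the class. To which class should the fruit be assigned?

apple: 0.5 × 0.4 × 0.2 × 0.15 = 0.006
orange: 0.1 × 0.45 × 0.25 × 0.2 = 0.00225
lemon: 0.4 × 0.05 × 0.8 × 0.45 = 0.0072
Highest score → lemon.

lemon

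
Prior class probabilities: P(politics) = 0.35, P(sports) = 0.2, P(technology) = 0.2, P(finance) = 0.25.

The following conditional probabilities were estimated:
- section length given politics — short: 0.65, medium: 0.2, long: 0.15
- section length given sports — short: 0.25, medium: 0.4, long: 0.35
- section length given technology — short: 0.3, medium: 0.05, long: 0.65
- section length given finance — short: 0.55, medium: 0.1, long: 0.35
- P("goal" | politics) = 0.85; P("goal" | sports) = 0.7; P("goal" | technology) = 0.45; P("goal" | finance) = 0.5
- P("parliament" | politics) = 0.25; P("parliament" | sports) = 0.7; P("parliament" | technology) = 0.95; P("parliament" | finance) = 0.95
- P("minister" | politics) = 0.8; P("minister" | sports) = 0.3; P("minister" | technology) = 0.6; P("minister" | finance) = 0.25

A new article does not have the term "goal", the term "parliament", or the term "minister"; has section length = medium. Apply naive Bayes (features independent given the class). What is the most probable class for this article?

sports

politics: 0.35 × 0.2 × (1−0.85) × (1−0.25) × (1−0.8) = 0.001575
sports: 0.2 × 0.4 × (1−0.7) × (1−0.7) × (1−0.3) = 0.00504
technology: 0.2 × 0.05 × (1−0.45) × (1−0.95) × (1−0.6) = 0.00011
finance: 0.25 × 0.1 × (1−0.5) × (1−0.95) × (1−0.25) = 0.00046875
Highest score → sports.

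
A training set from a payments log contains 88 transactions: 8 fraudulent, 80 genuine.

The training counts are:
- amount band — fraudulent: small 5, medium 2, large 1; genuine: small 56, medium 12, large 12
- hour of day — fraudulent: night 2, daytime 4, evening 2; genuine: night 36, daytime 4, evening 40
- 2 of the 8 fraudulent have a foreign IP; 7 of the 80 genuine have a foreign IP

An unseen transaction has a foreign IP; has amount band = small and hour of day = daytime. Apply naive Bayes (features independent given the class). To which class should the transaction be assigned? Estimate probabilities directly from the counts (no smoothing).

fraudulent

fraudulent: (8/88) × (5/8) × (4/8) × (2/8) ≈ 0.00710227
genuine: (80/88) × (56/80) × (4/80) × (7/80) ≈ 0.00278409
Highest score → fraudulent.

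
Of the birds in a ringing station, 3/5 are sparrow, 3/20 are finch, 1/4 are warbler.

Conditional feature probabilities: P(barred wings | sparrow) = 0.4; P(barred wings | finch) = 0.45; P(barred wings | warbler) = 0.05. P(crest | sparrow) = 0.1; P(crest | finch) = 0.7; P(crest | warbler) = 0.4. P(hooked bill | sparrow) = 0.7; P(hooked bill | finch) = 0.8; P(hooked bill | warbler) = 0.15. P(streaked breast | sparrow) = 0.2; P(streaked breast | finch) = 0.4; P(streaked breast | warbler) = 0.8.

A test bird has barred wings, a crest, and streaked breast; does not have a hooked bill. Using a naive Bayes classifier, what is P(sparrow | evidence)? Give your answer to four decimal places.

sparrow: 0.6 × 0.4 × 0.1 × (1−0.7) × 0.2 = 0.00144
finch: 0.15 × 0.45 × 0.7 × (1−0.8) × 0.4 = 0.00378
warbler: 0.25 × 0.05 × 0.4 × (1−0.15) × 0.8 = 0.0034
P(sparrow | x) = 0.00144 / 0.00862 ≈ 0.1671

0.1671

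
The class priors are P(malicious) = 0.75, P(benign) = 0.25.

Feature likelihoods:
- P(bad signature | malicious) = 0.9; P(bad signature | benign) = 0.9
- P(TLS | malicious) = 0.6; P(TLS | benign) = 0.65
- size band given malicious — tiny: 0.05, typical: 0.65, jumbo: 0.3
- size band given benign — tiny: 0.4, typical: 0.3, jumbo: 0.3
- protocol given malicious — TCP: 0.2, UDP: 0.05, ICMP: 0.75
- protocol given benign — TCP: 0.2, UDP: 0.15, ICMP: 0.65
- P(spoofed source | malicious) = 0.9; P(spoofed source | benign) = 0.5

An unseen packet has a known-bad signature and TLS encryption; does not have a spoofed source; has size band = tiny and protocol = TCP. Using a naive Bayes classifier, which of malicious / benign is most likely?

malicious: 0.75 × 0.9 × 0.6 × 0.05 × 0.2 × (1−0.9) = 0.000405
benign: 0.25 × 0.9 × 0.65 × 0.4 × 0.2 × (1−0.5) = 0.00585
Highest score → benign.

benign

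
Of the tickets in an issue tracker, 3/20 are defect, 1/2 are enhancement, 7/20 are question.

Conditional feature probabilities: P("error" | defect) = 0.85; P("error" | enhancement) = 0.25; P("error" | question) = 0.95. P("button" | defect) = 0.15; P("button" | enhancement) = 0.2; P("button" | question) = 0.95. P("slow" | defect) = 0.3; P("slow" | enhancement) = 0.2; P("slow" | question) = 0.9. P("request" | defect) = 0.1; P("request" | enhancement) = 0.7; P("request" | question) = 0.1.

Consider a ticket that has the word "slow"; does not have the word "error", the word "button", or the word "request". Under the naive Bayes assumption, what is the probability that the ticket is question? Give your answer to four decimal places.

0.0297

defect: 0.15 × (1−0.85) × (1−0.15) × 0.3 × (1−0.1) = 0.00516375
enhancement: 0.5 × (1−0.25) × (1−0.2) × 0.2 × (1−0.7) = 0.018
question: 0.35 × (1−0.95) × (1−0.95) × 0.9 × (1−0.1) = 0.00070875
P(question | x) = 0.00070875 / 0.0238725 ≈ 0.0297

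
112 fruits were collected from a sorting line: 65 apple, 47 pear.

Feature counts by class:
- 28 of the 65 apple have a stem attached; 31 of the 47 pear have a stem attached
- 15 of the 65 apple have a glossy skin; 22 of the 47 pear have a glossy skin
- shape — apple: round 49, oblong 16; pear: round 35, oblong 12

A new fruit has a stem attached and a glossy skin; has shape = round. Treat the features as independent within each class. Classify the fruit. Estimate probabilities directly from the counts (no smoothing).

pear

apple: (65/112) × (28/65) × (15/65) × (49/65) ≈ 0.0434911
pear: (47/112) × (31/47) × (22/47) × (35/47) ≈ 0.0964803
Highest score → pear.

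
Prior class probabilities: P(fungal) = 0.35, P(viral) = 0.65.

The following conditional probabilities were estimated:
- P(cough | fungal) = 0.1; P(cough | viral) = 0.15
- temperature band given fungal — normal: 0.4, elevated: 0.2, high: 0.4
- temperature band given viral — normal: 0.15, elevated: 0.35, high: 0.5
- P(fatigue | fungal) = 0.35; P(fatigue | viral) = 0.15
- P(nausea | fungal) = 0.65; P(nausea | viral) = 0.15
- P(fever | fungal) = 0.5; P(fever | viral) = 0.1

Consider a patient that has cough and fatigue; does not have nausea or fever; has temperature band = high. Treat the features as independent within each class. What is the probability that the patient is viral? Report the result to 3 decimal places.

0.867

fungal: 0.35 × 0.1 × 0.4 × 0.35 × (1−0.65) × (1−0.5) = 0.0008575
viral: 0.65 × 0.15 × 0.5 × 0.15 × (1−0.15) × (1−0.1) = 0.0055940625
P(viral | x) = 0.0055940625 / 0.0064515625 ≈ 0.867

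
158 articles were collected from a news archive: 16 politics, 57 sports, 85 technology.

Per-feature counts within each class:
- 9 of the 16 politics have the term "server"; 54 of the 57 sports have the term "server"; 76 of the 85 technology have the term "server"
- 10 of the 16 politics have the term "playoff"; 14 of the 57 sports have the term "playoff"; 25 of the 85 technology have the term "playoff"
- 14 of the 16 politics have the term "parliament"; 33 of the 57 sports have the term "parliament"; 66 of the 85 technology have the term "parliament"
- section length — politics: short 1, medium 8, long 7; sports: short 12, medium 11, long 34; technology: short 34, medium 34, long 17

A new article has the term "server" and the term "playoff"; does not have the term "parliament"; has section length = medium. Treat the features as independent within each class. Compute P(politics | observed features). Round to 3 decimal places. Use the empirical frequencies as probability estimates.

0.103

politics: (16/158) × (9/16) × (10/16) × (2/16) × (8/16) ≈ 0.00222508
sports: (57/158) × (54/57) × (14/57) × (24/57) × (11/57) ≈ 0.00682094
technology: (85/158) × (76/85) × (25/85) × (19/85) × (34/85) ≈ 0.0126495
P(politics | x) = 0.00222508 / 0.02169552 ≈ 0.103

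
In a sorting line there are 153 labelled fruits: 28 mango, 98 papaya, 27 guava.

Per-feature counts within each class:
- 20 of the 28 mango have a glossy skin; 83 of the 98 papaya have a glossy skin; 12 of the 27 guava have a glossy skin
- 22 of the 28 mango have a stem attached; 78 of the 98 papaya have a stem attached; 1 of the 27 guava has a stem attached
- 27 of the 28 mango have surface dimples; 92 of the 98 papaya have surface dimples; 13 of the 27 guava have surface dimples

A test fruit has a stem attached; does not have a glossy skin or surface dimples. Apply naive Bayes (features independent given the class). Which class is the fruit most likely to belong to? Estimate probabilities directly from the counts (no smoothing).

papaya

mango: (28/153) × (8/28) × (22/28) × (1/28) ≈ 0.00146725
papaya: (98/153) × (15/98) × (78/98) × (6/98) ≈ 0.00477742
guava: (27/153) × (15/27) × (1/27) × (14/27) ≈ 0.00188278
Highest score → papaya.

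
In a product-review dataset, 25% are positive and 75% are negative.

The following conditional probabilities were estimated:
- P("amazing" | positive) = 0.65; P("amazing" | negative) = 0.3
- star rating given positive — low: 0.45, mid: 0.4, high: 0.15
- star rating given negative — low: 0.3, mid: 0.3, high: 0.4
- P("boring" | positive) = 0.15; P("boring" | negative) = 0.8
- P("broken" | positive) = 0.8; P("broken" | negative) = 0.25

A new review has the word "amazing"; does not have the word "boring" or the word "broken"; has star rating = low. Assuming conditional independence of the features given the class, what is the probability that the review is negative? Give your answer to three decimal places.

positive: 0.25 × 0.65 × 0.45 × (1−0.15) × (1−0.8) = 0.01243125
negative: 0.75 × 0.3 × 0.3 × (1−0.8) × (1−0.25) = 0.010125
P(negative | x) = 0.010125 / 0.02255625 ≈ 0.449

0.449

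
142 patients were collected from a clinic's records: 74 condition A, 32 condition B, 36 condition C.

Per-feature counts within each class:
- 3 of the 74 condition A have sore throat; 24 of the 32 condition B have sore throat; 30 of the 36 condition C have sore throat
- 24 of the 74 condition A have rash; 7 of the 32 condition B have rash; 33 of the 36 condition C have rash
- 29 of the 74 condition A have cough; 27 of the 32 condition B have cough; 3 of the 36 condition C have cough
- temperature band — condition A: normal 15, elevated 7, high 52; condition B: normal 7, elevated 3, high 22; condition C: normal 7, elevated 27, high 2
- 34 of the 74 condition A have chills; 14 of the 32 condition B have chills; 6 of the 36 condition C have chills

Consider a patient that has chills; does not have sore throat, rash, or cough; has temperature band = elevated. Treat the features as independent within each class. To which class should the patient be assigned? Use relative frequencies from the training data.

condition A

condition A: (74/142) × (71/74) × (50/74) × (45/74) × (7/74) × (34/74) ≈ 0.008929
condition B: (32/142) × (8/32) × (25/32) × (5/32) × (3/32) × (14/32) ≈ 0.000282073
condition C: (36/142) × (6/36) × (3/36) × (33/36) × (27/36) × (6/36) ≈ 0.000403462
Highest score → condition A.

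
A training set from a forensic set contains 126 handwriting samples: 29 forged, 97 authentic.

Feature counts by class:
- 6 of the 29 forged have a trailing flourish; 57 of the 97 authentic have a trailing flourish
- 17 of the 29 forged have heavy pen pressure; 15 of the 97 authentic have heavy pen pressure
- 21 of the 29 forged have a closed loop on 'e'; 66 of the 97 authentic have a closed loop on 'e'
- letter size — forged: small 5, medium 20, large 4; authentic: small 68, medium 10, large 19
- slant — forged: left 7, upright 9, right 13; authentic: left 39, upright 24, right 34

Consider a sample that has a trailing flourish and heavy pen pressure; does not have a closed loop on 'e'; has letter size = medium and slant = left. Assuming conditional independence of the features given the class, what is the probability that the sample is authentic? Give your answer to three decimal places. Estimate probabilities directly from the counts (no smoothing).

forged: (29/126) × (6/29) × (17/29) × (8/29) × (20/29) × (7/29) ≈ 0.0012819
authentic: (97/126) × (57/97) × (15/97) × (31/97) × (10/97) × (39/97) ≈ 0.000926691
P(authentic | x) = 0.000926691 / 0.002208591 ≈ 0.420

0.420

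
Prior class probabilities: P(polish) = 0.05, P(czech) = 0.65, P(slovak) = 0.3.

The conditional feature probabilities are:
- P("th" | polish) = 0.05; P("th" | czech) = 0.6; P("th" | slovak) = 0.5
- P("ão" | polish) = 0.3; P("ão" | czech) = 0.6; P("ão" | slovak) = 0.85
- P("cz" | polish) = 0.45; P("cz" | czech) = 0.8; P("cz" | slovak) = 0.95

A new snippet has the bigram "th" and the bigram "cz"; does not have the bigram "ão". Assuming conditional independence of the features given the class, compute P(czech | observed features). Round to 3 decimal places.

polish: 0.05 × 0.05 × (1−0.3) × 0.45 = 0.0007875
czech: 0.65 × 0.6 × (1−0.6) × 0.8 = 0.1248
slovak: 0.3 × 0.5 × (1−0.85) × 0.95 = 0.021375
P(czech | x) = 0.1248 / 0.1469625 ≈ 0.849

0.849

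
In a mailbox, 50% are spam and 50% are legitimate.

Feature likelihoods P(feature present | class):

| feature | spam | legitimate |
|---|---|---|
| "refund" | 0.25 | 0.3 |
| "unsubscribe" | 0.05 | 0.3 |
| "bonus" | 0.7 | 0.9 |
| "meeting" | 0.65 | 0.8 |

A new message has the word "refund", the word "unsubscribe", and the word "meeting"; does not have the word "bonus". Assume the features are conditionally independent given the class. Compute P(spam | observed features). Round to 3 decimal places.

0.253

spam: 0.5 × 0.25 × 0.05 × (1−0.7) × 0.65 = 0.00121875
legitimate: 0.5 × 0.3 × 0.3 × (1−0.9) × 0.8 = 0.0036
P(spam | x) = 0.00121875 / 0.00481875 ≈ 0.253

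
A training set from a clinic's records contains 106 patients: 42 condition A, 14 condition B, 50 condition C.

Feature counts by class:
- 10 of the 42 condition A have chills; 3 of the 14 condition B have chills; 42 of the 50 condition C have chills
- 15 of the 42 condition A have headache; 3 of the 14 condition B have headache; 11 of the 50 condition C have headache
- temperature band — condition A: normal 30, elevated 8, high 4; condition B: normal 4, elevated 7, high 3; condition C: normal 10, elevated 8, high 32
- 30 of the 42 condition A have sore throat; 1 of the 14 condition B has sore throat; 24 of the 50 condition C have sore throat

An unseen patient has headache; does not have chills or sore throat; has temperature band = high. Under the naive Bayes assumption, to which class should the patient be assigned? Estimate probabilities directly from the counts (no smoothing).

condition C

condition A: (42/106) × (32/42) × (15/42) × (4/42) × (12/42) ≈ 0.00293379
condition B: (14/106) × (11/14) × (3/14) × (3/14) × (13/14) ≈ 0.00442475
condition C: (50/106) × (8/50) × (11/50) × (32/50) × (26/50) ≈ 0.00552574
Highest score → condition C.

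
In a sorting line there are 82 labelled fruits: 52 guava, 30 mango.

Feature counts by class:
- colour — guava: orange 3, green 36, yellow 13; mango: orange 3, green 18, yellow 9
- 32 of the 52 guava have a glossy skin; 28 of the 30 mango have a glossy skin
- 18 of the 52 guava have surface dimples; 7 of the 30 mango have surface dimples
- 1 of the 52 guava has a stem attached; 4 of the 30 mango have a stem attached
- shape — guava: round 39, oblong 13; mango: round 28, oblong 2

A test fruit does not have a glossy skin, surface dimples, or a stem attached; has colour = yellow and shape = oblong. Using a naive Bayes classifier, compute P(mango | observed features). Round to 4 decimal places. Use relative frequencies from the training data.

0.0321

guava: (52/82) × (13/52) × (20/52) × (34/52) × (51/52) × (13/52) ≈ 0.00977549
mango: (30/82) × (9/30) × (2/30) × (23/30) × (26/30) × (2/30) ≈ 0.000324119
P(mango | x) = 0.000324119 / 0.010099609 ≈ 0.0321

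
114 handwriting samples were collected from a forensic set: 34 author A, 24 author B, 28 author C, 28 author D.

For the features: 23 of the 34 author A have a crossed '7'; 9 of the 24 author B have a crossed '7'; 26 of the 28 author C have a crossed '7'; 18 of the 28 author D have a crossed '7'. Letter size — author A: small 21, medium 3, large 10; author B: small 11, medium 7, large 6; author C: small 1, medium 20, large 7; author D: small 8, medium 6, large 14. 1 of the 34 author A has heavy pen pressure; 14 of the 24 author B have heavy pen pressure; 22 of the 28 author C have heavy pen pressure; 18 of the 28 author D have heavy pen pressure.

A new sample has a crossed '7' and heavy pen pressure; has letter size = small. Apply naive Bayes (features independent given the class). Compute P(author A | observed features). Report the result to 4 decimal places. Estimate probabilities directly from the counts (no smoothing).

author A: (34/114) × (23/34) × (21/34) × (1/34) ≈ 0.00366509
author B: (24/114) × (9/24) × (11/24) × (14/24) ≈ 0.0211075
author C: (28/114) × (26/28) × (1/28) × (22/28) ≈ 0.00639993
author D: (28/114) × (18/28) × (8/28) × (18/28) ≈ 0.0290011
P(author A | x) = 0.00366509 / 0.06017362 ≈ 0.0609

0.0609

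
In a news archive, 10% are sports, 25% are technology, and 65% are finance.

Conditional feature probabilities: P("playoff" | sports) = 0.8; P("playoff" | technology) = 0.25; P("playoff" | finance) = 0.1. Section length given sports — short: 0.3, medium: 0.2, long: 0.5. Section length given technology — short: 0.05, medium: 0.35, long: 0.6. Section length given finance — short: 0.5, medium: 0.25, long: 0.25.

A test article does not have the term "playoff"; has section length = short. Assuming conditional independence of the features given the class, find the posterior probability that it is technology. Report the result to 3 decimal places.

sports: 0.1 × (1−0.8) × 0.3 = 0.006
technology: 0.25 × (1−0.25) × 0.05 = 0.009375
finance: 0.65 × (1−0.1) × 0.5 = 0.2925
P(technology | x) = 0.009375 / 0.307875 ≈ 0.030

0.030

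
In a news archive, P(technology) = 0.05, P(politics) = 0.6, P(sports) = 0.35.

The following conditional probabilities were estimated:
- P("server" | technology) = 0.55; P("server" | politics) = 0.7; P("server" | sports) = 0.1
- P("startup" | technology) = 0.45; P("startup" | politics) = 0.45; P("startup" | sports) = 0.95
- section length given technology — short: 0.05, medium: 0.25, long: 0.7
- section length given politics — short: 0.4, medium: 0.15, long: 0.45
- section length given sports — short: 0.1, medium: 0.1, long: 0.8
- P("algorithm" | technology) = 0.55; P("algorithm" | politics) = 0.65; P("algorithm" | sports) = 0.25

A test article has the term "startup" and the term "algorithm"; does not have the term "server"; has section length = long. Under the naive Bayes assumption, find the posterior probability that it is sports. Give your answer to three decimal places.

technology: 0.05 × (1−0.55) × 0.45 × 0.7 × 0.55 = 0.003898125
politics: 0.6 × (1−0.7) × 0.45 × 0.45 × 0.65 = 0.0236925
sports: 0.35 × (1−0.1) × 0.95 × 0.8 × 0.25 = 0.05985
P(sports | x) = 0.05985 / 0.087440625 ≈ 0.684

0.684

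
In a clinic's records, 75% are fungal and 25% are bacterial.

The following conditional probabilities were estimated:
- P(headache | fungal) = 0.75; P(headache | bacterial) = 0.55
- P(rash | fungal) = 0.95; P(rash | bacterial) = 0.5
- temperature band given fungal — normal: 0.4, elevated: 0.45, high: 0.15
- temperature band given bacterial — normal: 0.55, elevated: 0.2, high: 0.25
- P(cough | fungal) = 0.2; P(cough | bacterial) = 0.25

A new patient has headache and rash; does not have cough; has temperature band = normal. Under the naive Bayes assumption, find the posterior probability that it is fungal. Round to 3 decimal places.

fungal: 0.75 × 0.75 × 0.95 × 0.4 × (1−0.2) = 0.171
bacterial: 0.25 × 0.55 × 0.5 × 0.55 × (1−0.25) = 0.028359375
P(fungal | x) = 0.171 / 0.199359375 ≈ 0.858

0.858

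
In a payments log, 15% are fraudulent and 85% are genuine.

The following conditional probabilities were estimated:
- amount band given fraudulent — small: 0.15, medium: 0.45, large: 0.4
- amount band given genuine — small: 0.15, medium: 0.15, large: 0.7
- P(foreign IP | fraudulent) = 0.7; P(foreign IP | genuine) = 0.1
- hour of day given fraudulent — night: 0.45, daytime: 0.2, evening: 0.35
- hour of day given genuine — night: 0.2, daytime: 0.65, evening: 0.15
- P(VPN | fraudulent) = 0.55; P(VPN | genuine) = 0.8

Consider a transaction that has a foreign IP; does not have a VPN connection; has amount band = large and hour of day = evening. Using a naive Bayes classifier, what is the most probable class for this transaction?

fraudulent: 0.15 × 0.4 × 0.7 × 0.35 × (1−0.55) = 0.006615
genuine: 0.85 × 0.7 × 0.1 × 0.15 × (1−0.8) = 0.001785
Highest score → fraudulent.

fraudulent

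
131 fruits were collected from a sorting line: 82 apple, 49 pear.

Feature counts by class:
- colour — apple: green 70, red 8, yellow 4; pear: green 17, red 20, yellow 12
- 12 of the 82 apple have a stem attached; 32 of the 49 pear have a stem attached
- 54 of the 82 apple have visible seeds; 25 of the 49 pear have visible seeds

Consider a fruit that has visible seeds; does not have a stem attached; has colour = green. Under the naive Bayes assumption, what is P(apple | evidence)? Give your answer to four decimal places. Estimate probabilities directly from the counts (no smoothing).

apple: (82/131) × (70/82) × (70/82) × (54/82) ≈ 0.300394
pear: (49/131) × (17/49) × (17/49) × (25/49) ≈ 0.0229707
P(apple | x) = 0.300394 / 0.3233647 ≈ 0.9290

0.9290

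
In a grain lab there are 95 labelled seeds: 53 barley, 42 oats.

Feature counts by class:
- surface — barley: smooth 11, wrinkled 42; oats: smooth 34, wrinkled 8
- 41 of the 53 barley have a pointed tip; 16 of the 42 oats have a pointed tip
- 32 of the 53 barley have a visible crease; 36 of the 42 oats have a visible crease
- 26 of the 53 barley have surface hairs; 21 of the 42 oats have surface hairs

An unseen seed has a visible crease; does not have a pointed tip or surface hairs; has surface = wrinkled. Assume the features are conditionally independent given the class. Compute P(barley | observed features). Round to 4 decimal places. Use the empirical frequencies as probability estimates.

barley: (53/95) × (42/53) × (12/53) × (32/53) × (27/53) ≈ 0.0307888
oats: (42/95) × (8/42) × (26/42) × (36/42) × (21/42) ≈ 0.0223416
P(barley | x) = 0.0307888 / 0.0531304 ≈ 0.5795

0.5795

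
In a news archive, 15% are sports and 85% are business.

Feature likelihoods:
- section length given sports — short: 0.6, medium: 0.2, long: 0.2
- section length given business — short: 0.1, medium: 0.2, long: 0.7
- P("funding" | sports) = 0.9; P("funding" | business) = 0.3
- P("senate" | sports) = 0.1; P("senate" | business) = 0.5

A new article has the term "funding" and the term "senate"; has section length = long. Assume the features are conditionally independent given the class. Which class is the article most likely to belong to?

business

sports: 0.15 × 0.2 × 0.9 × 0.1 = 0.0027
business: 0.85 × 0.7 × 0.3 × 0.5 = 0.08925
Highest score → business.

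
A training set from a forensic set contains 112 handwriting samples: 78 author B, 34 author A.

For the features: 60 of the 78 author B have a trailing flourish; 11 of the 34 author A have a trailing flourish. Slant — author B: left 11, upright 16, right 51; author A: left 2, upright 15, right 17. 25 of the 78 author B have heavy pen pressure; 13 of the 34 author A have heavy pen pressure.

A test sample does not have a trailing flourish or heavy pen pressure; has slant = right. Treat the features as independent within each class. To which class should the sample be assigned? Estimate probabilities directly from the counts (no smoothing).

author B

author B: (78/112) × (18/78) × (51/78) × (53/78) ≈ 0.0714022
author A: (34/112) × (23/34) × (17/34) × (21/34) ≈ 0.0634191
Highest score → author B.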